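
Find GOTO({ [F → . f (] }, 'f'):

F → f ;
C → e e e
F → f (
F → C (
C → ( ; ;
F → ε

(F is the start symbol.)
GOTO(I, 'f') = CLOSURE({ [A → αX.β] : [A → α.Xβ] ∈ I, X = 'f' })

Items with dot before 'f', with the dot advanced:
  [F → . f (] → [F → f . (]
Closure adds nothing (no advanced item has the dot before a non-terminal).

GOTO = { [F → f . (] }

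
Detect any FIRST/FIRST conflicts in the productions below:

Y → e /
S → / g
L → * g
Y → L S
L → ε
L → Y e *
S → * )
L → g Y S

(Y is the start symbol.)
FIRST sets of the non-terminals at (or reachable through a nullable prefix from) the front of some alternative:
  FIRST(L) = { '*', '/', 'e', 'g', ε }
  FIRST(S) = { '*', '/' }
  FIRST(Y) = { '*', '/', 'e', 'g' }

Productions for Y:
  Y → e /: FIRST = { 'e' }
  Y → L S: FIRST = { '*', '/', 'e', 'g' }
Productions for S:
  S → / g: FIRST = { '/' }
  S → * ): FIRST = { '*' }
Productions for L:
  L → * g: FIRST = { '*' }
  L → ε: FIRST = { ε }
  L → Y e *: FIRST = { '*', '/', 'e', 'g' }
  L → g Y S: FIRST = { 'g' }

Conflict for Y: Y → e / and Y → L S
  Overlap: { 'e' }
Conflict for L: L → * g and L → Y e *
  Overlap: { '*' }
Conflict for L: L → Y e * and L → g Y S
  Overlap: { 'g' }

Answer: Yes. Y → e '/' / Y → L S on { 'e' }; L → '*' g / L → Y e '*' on { '*' }; L → Y e '*' / L → g Y S on { 'g' }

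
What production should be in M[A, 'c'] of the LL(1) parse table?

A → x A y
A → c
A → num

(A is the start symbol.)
A → c

To find M[A, 'c'], we find productions for A where 'c' is in the predict set (PREDICT(N → α) = (FIRST(α) \ {ε}) ∪ (FOLLOW(N) if α ⇒* ε)).

A → x A y: PREDICT = { 'x' }
A → c: PREDICT = { 'c' }
  'c' is in predict set, so this production goes in M[A, 'c']
A → num: PREDICT = { 'num' }

M[A, 'c'] = A → c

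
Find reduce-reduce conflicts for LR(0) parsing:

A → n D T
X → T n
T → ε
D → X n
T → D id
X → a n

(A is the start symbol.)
A reduce-reduce conflict occurs when an LR(0) state has two complete items [A → α .] and [B → β .] — both call for a reduction, and with no lookahead the parser cannot choose between them.

Augment with A' → A and build the canonical LR(0) collection (I0 = CLOSURE({[A' → . A]}), then GOTO on every symbol after a dot until no new states appear). It has 13 states:
  I0: { [A → . n D T], [A' → . A] }  — shift
  I1: { [A' → A .] }  — accept
  I2: { [A → n . D T], [D → . X n], [T → . D id], [T → .], [X → . T n], [X → . a n] }  — shift, reduce
  I3: { [A → n D . T], [D → . X n], [T → . D id], [T → .], [T → D . id], [X → . T n], [X → . a n] }  — shift, reduce
  I4: { [X → T . n] }  — shift
  I5: { [D → X . n] }  — shift
  I6: { [X → a . n] }  — shift
  I7: { [X → a n .] }  — reduce
  I8: { [D → X n .] }  — reduce
  I9: { [X → T n .] }  — reduce
  I10: { [T → D . id] }  — shift
  I11: { [A → n D T .], [X → T . n] }  — shift, reduce
  I12: { [T → D id .] }  — reduce

No state contains more than one complete item.

Answer: No reduce-reduce conflicts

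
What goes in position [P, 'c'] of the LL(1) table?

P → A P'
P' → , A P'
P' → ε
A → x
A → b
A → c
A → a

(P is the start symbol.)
P → A P'

To find M[P, 'c'], we find productions for P where 'c' is in the predict set (PREDICT(N → α) = (FIRST(α) \ {ε}) ∪ (FOLLOW(N) if α ⇒* ε)).

Relevant sets:
  FIRST(A) = { 'a', 'b', 'c', 'x' }

P → A P': PREDICT = { 'a', 'b', 'c', 'x' }
  'c' is in predict set, so this production goes in M[P, 'c']

M[P, 'c'] = P → A P'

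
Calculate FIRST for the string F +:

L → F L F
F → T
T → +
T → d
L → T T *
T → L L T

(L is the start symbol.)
{ '+', 'd' }

FIRST sets of the non-terminals involved (from the grammar, by fixed-point iteration):
  FIRST(F) = { '+', 'd' }

To compute FIRST(F +), process the symbols left to right:
Symbol F is a non-terminal. Add FIRST(F) \ {ε} = { '+', 'd' }
F is not nullable (ε ∉ FIRST(F)), so stop here.
FIRST(F +) = { '+', 'd' }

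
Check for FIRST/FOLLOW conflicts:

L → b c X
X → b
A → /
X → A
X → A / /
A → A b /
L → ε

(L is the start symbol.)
A FIRST/FOLLOW conflict occurs when a non-terminal N has a nullable alternative N → β (β ⇒* ε) and another alternative N → α with FIRST(α) ∩ FOLLOW(N) ≠ ∅: on such a lookahead the parser cannot decide between expanding α and letting N vanish via β.

Nullable non-terminals: L.

L: nullable alternative(s) L → ε; FOLLOW(L) = { $ }
  L → b c X: FIRST \ {ε} = { 'b' } — disjoint from FOLLOW(L)
  L → ε: FIRST \ {ε} = { } — this is the only nullable alternative, skip

A, X have no nullable alternative, so no FIRST/FOLLOW check is needed there.

No FIRST/FOLLOW conflicts found.

Answer: No FIRST/FOLLOW conflicts.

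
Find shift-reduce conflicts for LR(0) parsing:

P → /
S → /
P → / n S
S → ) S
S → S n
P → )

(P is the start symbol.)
Yes — I2: [P → / .] vs [P → / . n S]; I7: [P → / n S .] vs [S → S . n]; I9: [S → ) S .] vs [S → S . n]

Augment with P' → P and build the canonical LR(0) collection (I0 = CLOSURE({[P' → . P]}), then GOTO on every symbol after a dot until no new states appear). It has 10 states:
  I0: { [P → . )], [P → . / n S], [P → . /], [P' → . P] }  — shift
  I1: { [P → ) .] }  — reduce
  I2: { [P → / . n S], [P → / .] }  — shift, reduce
  I3: { [P' → P .] }  — accept
  I4: { [P → / n . S], [S → . ) S], [S → . /], [S → . S n] }  — shift
  I5: { [S → ) . S], [S → . ) S], [S → . /], [S → . S n] }  — shift
  I6: { [S → / .] }  — reduce
  I7: { [P → / n S .], [S → S . n] }  — shift, reduce
  I8: { [S → S n .] }  — reduce
  I9: { [S → ) S .], [S → S . n] }  — shift, reduce

I2 contains reduce item [P → / .] and shift item [P → / . n S] — shift-reduce conflict.
I7 contains reduce item [P → / n S .] and shift item [S → S . n] — shift-reduce conflict.
I9 contains reduce item [S → ) S .] and shift item [S → S . n] — shift-reduce conflict.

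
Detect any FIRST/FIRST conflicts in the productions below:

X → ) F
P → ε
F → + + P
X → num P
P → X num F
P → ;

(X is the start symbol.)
A FIRST/FIRST conflict occurs when two productions N → α and N → β for the same non-terminal have FIRST(α) ∩ FIRST(β) ≠ ∅ (with ε ∈ FIRST of a nullable right-hand side, so two nullable alternatives also conflict).

FIRST sets of the non-terminals at (or reachable through a nullable prefix from) the front of some alternative:
  FIRST(X) = { ')', 'num' }

Productions for X:
  X → ) F: FIRST = { ')' }
  X → num P: FIRST = { 'num' }
Productions for P:
  P → ε: FIRST = { ε }
  P → X num F: FIRST = { ')', 'num' }
  P → ;: FIRST = { ';' }
F has only one production, so no FIRST/FIRST conflict is possible there.

All alternatives of each non-terminal have pairwise disjoint FIRST sets.

Answer: No FIRST/FIRST conflicts.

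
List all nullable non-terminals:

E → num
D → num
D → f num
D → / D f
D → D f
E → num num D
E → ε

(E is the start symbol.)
ε-productions: E → ε
So E is immediately nullable.
No further non-terminal can be added: every production for the remaining non-terminals contains a terminal or a non-nullable non-terminal.
Nullable = { 'E' }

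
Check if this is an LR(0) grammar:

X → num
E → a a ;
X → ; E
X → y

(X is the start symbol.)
A grammar is LR(0) if no state in the canonical LR(0) collection has:
  - both a shift item (dot before a terminal) and a complete item (shift-reduce conflict), or
  - two or more complete items (reduce-reduce conflict; the accept item [X' → X .] counts as a complete item here).

Augment with X' → X and build the canonical LR(0) collection (I0 = CLOSURE({[X' → . X]}), then GOTO on every symbol after a dot until no new states appear). It has 9 states:
  I0: { [X → . ; E], [X → . num], [X → . y], [X' → . X] }  — shift
  I1: { [E → . a a ;], [X → ; . E] }  — shift
  I2: { [X' → X .] }  — accept
  I3: { [X → num .] }  — reduce
  I4: { [X → y .] }  — reduce
  I5: { [X → ; E .] }  — reduce
  I6: { [E → a . a ;] }  — shift
  I7: { [E → a a . ;] }  — shift
  I8: { [E → a a ; .] }  — reduce

Every state is either a pure shift/goto state or contains exactly one complete item and nothing to shift — no conflicts. The grammar is LR(0).

Answer: Yes, the grammar is LR(0)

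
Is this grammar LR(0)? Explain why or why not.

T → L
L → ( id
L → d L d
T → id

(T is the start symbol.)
Yes, the grammar is LR(0)

A grammar is LR(0) if no state in the canonical LR(0) collection has:
  - both a shift item (dot before a terminal) and a complete item (shift-reduce conflict), or
  - two or more complete items (reduce-reduce conflict; the accept item [T' → T .] counts as a complete item here).

Augment with T' → T and build the canonical LR(0) collection (I0 = CLOSURE({[T' → . T]}), then GOTO on every symbol after a dot until no new states appear). It has 9 states:
  I0: { [L → . ( id], [L → . d L d], [T → . L], [T → . id], [T' → . T] }  — shift
  I1: { [L → ( . id] }  — shift
  I2: { [T → L .] }  — reduce
  I3: { [T' → T .] }  — accept
  I4: { [L → . ( id], [L → . d L d], [L → d . L d] }  — shift
  I5: { [T → id .] }  — reduce
  I6: { [L → d L . d] }  — shift
  I7: { [L → d L d .] }  — reduce
  I8: { [L → ( id .] }  — reduce

Every state is either a pure shift/goto state or contains exactly one complete item and nothing to shift — no conflicts. The grammar is LR(0).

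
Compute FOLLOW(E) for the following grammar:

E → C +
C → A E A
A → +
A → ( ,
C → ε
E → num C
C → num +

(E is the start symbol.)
{ $, '(', '+' }

To compute FOLLOW(E), find every occurrence of E on a right-hand side N → α E β: add FIRST(β) \ {ε}, and if β is empty or nullable also add FOLLOW(N). Iterate to a fixed point.

E is the start symbol, so $ ∈ FOLLOW(E).
In C → A E A: E is followed by A, add FIRST(A) \ {ε} = { '(', '+' }

Taking the union: FOLLOW(E) = { $, '(', '+' }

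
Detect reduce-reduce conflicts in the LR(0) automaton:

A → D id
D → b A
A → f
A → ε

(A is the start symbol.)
A reduce-reduce conflict occurs when an LR(0) state has two complete items [A → α .] and [B → β .] — both call for a reduction, and with no lookahead the parser cannot choose between them.

Augment with A' → A and build the canonical LR(0) collection (I0 = CLOSURE({[A' → . A]}), then GOTO on every symbol after a dot until no new states appear). It has 7 states:
  I0: { [A → . D id], [A → . f], [A → .], [A' → . A], [D → . b A] }  — shift, reduce
  I1: { [A' → A .] }  — accept
  I2: { [A → D . id] }  — shift
  I3: { [A → . D id], [A → . f], [A → .], [D → . b A], [D → b . A] }  — shift, reduce
  I4: { [A → f .] }  — reduce
  I5: { [D → b A .] }  — reduce
  I6: { [A → D id .] }  — reduce

No state contains more than one complete item.

Answer: No reduce-reduce conflicts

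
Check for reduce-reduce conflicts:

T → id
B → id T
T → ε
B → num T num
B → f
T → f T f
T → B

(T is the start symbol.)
A reduce-reduce conflict occurs when an LR(0) state has two complete items [A → α .] and [B → β .] — both call for a reduction, and with no lookahead the parser cannot choose between them.

Augment with T' → T and build the canonical LR(0) collection (I0 = CLOSURE({[T' → . T]}), then GOTO on every symbol after a dot until no new states appear). It has 11 states:
  I0: { [B → . f], [B → . id T], [B → . num T num], [T → . B], [T → . f T f], [T → . id], [T → .], [T' → . T] }  — shift, reduce
  I1: { [T → B .] }  — reduce
  I2: { [T' → T .] }  — accept
  I3: { [B → . f], [B → . id T], [B → . num T num], [B → f .], [T → . B], [T → . f T f], [T → . id], [T → .], [T → f . T f] }  — shift, 2 reduces
  I4: { [B → . f], [B → . id T], [B → . num T num], [B → id . T], [T → . B], [T → . f T f], [T → . id], [T → .], [T → id .] }  — shift, 2 reduces
  I5: { [B → . f], [B → . id T], [B → . num T num], [B → num . T num], [T → . B], [T → . f T f], [T → . id], [T → .] }  — shift, reduce
  I6: { [B → num T . num] }  — shift
  I7: { [B → num T num .] }  — reduce
  I8: { [B → id T .] }  — reduce
  I9: { [T → f T . f] }  — shift
  I10: { [T → f T f .] }  — reduce

I3 contains complete items [B → f .], [T → .] — reduce-reduce conflict.
I4 contains complete items [T → .], [T → id .] — reduce-reduce conflict.

Answer: Yes — I3: [B → f .] vs [T → .]; I4: [T → .] vs [T → id .]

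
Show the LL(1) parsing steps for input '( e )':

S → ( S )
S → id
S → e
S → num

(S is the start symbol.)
LL(1) parsing maintains a stack (initially the start symbol over $) and the input. At each step: if the stack top is a terminal, match it against the current input token; if it is a non-terminal N, replace it with the RHS of M[N, lookahead] (the unique production whose predict set contains the lookahead).

Stack is shown with the top on the left.

Stack    Input    Action
------------------------
S $      ( e ) $  output S → ( S )
( S ) $  ( e ) $  match '('
S ) $    e ) $    output S → e
e ) $    e ) $    match 'e'
) $      ) $      match ')'
$        $        accept

The string is accepted.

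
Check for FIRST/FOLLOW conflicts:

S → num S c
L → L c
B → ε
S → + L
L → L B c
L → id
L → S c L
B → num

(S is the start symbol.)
No FIRST/FOLLOW conflicts.

Nullable non-terminals: B.

B: nullable alternative(s) B → ε; FOLLOW(B) = { 'c' }
  B → ε: FIRST \ {ε} = { } — this is the only nullable alternative, skip
  B → num: FIRST \ {ε} = { 'num' } — disjoint from FOLLOW(B)

L, S have no nullable alternative, so no FIRST/FOLLOW check is needed there.

No FIRST/FOLLOW conflicts found.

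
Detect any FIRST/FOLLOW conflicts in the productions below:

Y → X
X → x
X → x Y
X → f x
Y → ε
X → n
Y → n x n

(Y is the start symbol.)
No FIRST/FOLLOW conflicts.

A FIRST/FOLLOW conflict occurs when a non-terminal N has a nullable alternative N → β (β ⇒* ε) and another alternative N → α with FIRST(α) ∩ FOLLOW(N) ≠ ∅: on such a lookahead the parser cannot decide between expanding α and letting N vanish via β.

Nullable non-terminals: Y.
FIRST sets used below: FIRST(X) = { 'f', 'n', 'x' }

Y: nullable alternative(s) Y → ε; FOLLOW(Y) = { $ }
  Y → X: FIRST \ {ε} = { 'f', 'n', 'x' } — disjoint from FOLLOW(Y)
  Y → ε: FIRST \ {ε} = { } — this is the only nullable alternative, skip
  Y → n x n: FIRST \ {ε} = { 'n' } — disjoint from FOLLOW(Y)

X has no nullable alternative, so no FIRST/FOLLOW check is needed there.

No FIRST/FOLLOW conflicts found.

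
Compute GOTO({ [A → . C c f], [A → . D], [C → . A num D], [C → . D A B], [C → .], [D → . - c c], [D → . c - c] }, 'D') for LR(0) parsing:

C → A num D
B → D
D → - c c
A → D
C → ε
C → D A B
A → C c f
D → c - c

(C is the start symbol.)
{ [A → . C c f], [A → . D], [A → D .], [C → . A num D], [C → . D A B], [C → .], [C → D . A B], [D → . - c c], [D → . c - c] }

GOTO(I, 'D') = CLOSURE({ [A → αX.β] : [A → α.Xβ] ∈ I, X = 'D' })

Items with dot before 'D', with the dot advanced:
  [A → . D] → [A → D .]
  [C → . D A B] → [C → D . A B]
Closure of the advanced items:
  [C → D . A B] has the dot before A: add [A → . D], [A → . C c f]
  [A → . D] has the dot before D: add [D → . - c c], [D → . c - c]
  [A → . C c f] has the dot before C: add [C → . A num D], [C → .], [C → . D A B]

GOTO = { [A → . C c f], [A → . D], [A → D .], [C → . A num D], [C → . D A B], [C → .], [C → D . A B], [D → . - c c], [D → . c - c] }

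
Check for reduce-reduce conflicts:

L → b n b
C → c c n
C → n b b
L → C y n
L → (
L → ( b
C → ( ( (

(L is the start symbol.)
Augment with L' → L and build the canonical LR(0) collection (I0 = CLOSURE({[L' → . L]}), then GOTO on every symbol after a dot until no new states appear). It has 18 states:
  I0: { [C → . ( ( (], [C → . c c n], [C → . n b b], [L → . ( b], [L → . (], [L → . C y n], [L → . b n b], [L' → . L] }  — shift
  I1: { [C → ( . ( (], [L → ( . b], [L → ( .] }  — shift, reduce
  I2: { [L → C . y n] }  — shift
  I3: { [L' → L .] }  — accept
  I4: { [L → b . n b] }  — shift
  I5: { [C → c . c n] }  — shift
  I6: { [C → n . b b] }  — shift
  I7: { [C → n b . b] }  — shift
  I8: { [C → n b b .] }  — reduce
  I9: { [C → c c . n] }  — shift
  I10: { [C → c c n .] }  — reduce
  I11: { [L → b n . b] }  — shift
  I12: { [L → b n b .] }  — reduce
  I13: { [L → C y . n] }  — shift
  I14: { [L → C y n .] }  — reduce
  I15: { [C → ( ( . (] }  — shift
  I16: { [L → ( b .] }  — reduce
  I17: { [C → ( ( ( .] }  — reduce

No state contains more than one complete item.

Answer: No reduce-reduce conflicts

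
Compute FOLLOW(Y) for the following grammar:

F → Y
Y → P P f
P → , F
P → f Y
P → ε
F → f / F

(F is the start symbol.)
In F → Y: Y is at the end, add FOLLOW(F)
In P → f Y: Y is at the end, add FOLLOW(P)

The FOLLOW sets referred to above (computed the same way, to a fixed point):
  FOLLOW(F) = { $, ',', 'f' }
  FOLLOW(P) = { ',', 'f' }

Taking the union: FOLLOW(Y) = { $, ',', 'f' }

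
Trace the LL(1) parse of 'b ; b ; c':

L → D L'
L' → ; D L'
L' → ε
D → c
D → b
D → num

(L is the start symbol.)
Stack is shown with the top on the left.

Stack     Input        Action
-----------------------------
L $       b ; b ; c $  output L → D L'
D L' $    b ; b ; c $  output D → b
b L' $    b ; b ; c $  match 'b'
L' $      ; b ; c $    output L' → ; D L'
; D L' $  ; b ; c $    match ';'
D L' $    b ; c $      output D → b
b L' $    b ; c $      match 'b'
L' $      ; c $        output L' → ; D L'
; D L' $  ; c $        match ';'
D L' $    c $          output D → c
c L' $    c $          match 'c'
L' $      $            output L' → ε
$         $            accept

The string is accepted.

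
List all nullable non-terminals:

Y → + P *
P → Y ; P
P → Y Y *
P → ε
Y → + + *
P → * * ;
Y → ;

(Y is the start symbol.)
ε-productions: P → ε
So P is immediately nullable.
No further non-terminal can be added: every production for the remaining non-terminals contains a terminal or a non-nullable non-terminal.
Nullable = { 'P' }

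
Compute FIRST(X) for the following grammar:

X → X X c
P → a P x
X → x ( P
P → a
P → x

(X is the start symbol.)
From X → X X c:
  - X is the symbol being defined: contributes nothing new
    X is not nullable, so stop
From X → x ( P:
  - x is a terminal: add 'x' and stop

Collecting: FIRST(X) = { 'x' }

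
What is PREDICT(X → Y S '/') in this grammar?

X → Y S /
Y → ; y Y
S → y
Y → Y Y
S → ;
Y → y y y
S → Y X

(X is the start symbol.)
PREDICT(X → Y S '/') = (FIRST(RHS) \ {ε}) ∪ (FOLLOW(X) if ε ∈ FIRST(RHS), i.e. RHS ⇒* ε)
FIRST(Y) = { ';', 'y' }
FIRST(Y S '/') = { ';', 'y' }
ε ∉ FIRST(Y S '/'), so FOLLOW(X) is not added.
PREDICT(X → Y S '/') = { ';', 'y' }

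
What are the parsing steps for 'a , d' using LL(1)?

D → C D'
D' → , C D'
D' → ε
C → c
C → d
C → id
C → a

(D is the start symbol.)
LL(1) parsing maintains a stack (initially the start symbol over $) and the input. At each step: if the stack top is a terminal, match it against the current input token; if it is a non-terminal N, replace it with the RHS of M[N, lookahead] (the unique production whose predict set contains the lookahead).

Stack is shown with the top on the left.

Stack     Input    Action
-------------------------
D $       a , d $  output D → C D'
C D' $    a , d $  output C → a
a D' $    a , d $  match 'a'
D' $      , d $    output D' → , C D'
, C D' $  , d $    match ','
C D' $    d $      output C → d
d D' $    d $      match 'd'
D' $      $        output D' → ε
$         $        accept

The string is accepted.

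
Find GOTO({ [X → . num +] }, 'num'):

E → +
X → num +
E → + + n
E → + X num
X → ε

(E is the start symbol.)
GOTO(I, 'num') = CLOSURE({ [A → αX.β] : [A → α.Xβ] ∈ I, X = 'num' })

Items with dot before 'num', with the dot advanced:
  [X → . num +] → [X → num . +]
Closure adds nothing (no advanced item has the dot before a non-terminal).

GOTO = { [X → num . +] }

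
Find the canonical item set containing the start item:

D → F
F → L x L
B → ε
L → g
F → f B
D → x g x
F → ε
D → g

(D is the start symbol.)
First, augment the grammar with D' → D
I₀ = CLOSURE({ [D' → . D] }):
  [D' → . D] has the dot before D: add [D → . F], [D → . x g x], [D → . g]
  [D → . F] has the dot before F: add [F → . L x L], [F → . f B], [F → .]
  [F → . L x L] has the dot before L: add [L → . g]
No further items can be added.

I₀ = { [D → . F], [D → . g], [D → . x g x], [D' → . D], [F → . L x L], [F → . f B], [F → .], [L → . g] }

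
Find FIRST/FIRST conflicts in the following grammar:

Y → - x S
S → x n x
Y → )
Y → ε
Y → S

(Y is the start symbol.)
No FIRST/FIRST conflicts.

A FIRST/FIRST conflict occurs when two productions N → α and N → β for the same non-terminal have FIRST(α) ∩ FIRST(β) ≠ ∅ (with ε ∈ FIRST of a nullable right-hand side, so two nullable alternatives also conflict).

FIRST sets of the non-terminals at (or reachable through a nullable prefix from) the front of some alternative:
  FIRST(S) = { 'x' }

Productions for Y:
  Y → - x S: FIRST = { '-' }
  Y → ): FIRST = { ')' }
  Y → ε: FIRST = { ε }
  Y → S: FIRST = { 'x' }
S has only one production, so no FIRST/FIRST conflict is possible there.

All alternatives of each non-terminal have pairwise disjoint FIRST sets.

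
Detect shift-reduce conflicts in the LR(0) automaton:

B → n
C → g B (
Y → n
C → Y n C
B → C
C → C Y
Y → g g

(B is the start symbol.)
Augment with B' → B and build the canonical LR(0) collection (I0 = CLOSURE({[B' → . B]}), then GOTO on every symbol after a dot until no new states appear). It has 15 states:
  I0: { [B → . C], [B → . n], [B' → . B], [C → . C Y], [C → . Y n C], [C → . g B (], [Y → . g g], [Y → . n] }  — shift
  I1: { [B' → B .] }  — accept
  I2: { [B → C .], [C → C . Y], [Y → . g g], [Y → . n] }  — shift, reduce
  I3: { [C → Y . n C] }  — shift
  I4: { [B → . C], [B → . n], [C → . C Y], [C → . Y n C], [C → . g B (], [C → g . B (], [Y → . g g], [Y → . n], [Y → g . g] }  — shift
  I5: { [B → n .], [Y → n .] }  — 2 reduces
  I6: { [C → g B . (] }  — shift
  I7: { [B → . C], [B → . n], [C → . C Y], [C → . Y n C], [C → . g B (], [C → g . B (], [Y → . g g], [Y → . n], [Y → g . g], [Y → g g .] }  — shift, reduce
  I8: { [C → g B ( .] }  — reduce
  I9: { [C → . C Y], [C → . Y n C], [C → . g B (], [C → Y n . C], [Y → . g g], [Y → . n] }  — shift
  I10: { [C → C . Y], [C → Y n C .], [Y → . g g], [Y → . n] }  — shift, reduce
  I11: { [Y → n .] }  — reduce
  I12: { [C → C Y .] }  — reduce
  I13: { [Y → g . g] }  — shift
  I14: { [Y → g g .] }  — reduce

I2 contains reduce item [B → C .] and shift items [Y → . g g], [Y → . n] — shift-reduce conflict.
I7 contains reduce item [Y → g g .] and shift items [B → . n], [C → . g B (], [Y → . g g], [Y → g . g], [Y → . n] — shift-reduce conflict.
I10 contains reduce item [C → Y n C .] and shift items [Y → . g g], [Y → . n] — shift-reduce conflict.

Answer: Yes — I2: [B → C .] vs [Y → . g g]; I7: [Y → g g .] vs [B → . n]; I10: [C → Y n C .] vs [Y → . g g]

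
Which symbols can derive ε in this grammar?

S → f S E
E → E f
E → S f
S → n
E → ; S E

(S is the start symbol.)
None

There are no ε-productions, so no non-terminal can derive ε.
No non-terminals are nullable.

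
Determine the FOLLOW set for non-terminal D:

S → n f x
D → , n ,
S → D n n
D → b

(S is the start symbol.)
To compute FOLLOW(D), find every occurrence of D on a right-hand side N → α D β: add FIRST(β) \ {ε}, and if β is empty or nullable also add FOLLOW(N). Iterate to a fixed point.

In S → D n n: D is followed by n n, add FIRST(n n) \ {ε} = { 'n' }

Taking the union: FOLLOW(D) = { 'n' }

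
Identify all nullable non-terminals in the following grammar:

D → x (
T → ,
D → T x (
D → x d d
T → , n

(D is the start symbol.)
None

A non-terminal is nullable if it can derive ε (the empty string): either it has an ε-production, or it has a production whose right-hand side consists entirely of nullable non-terminals.

There are no ε-productions, so no non-terminal can derive ε.
No non-terminals are nullable.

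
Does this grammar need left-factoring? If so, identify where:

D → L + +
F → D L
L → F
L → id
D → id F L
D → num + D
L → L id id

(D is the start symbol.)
No, left-factoring is not needed

Left-factoring is needed when two productions for the same non-terminal
share a common prefix on the right-hand side.

Productions for D:
  D → L + +
  D → id F L
  D → num + D
Productions for L:
  L → F
  L → id
  L → L id id

No common prefixes found.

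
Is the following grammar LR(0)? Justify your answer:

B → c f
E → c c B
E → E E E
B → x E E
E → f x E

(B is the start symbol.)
A grammar is LR(0) if no state in the canonical LR(0) collection has:
  - both a shift item (dot before a terminal) and a complete item (shift-reduce conflict), or
  - two or more complete items (reduce-reduce conflict; the accept item [B' → B .] counts as a complete item here).

Augment with B' → B and build the canonical LR(0) collection (I0 = CLOSURE({[B' → . B]}), then GOTO on every symbol after a dot until no new states appear). It has 15 states:
  I0: { [B → . c f], [B → . x E E], [B' → . B] }  — shift
  I1: { [B' → B .] }  — accept
  I2: { [B → c . f] }  — shift
  I3: { [B → x . E E], [E → . E E E], [E → . c c B], [E → . f x E] }  — shift
  I4: { [B → x E . E], [E → . E E E], [E → . c c B], [E → . f x E], [E → E . E E] }  — shift
  I5: { [E → c . c B] }  — shift
  I6: { [E → f . x E] }  — shift
  I7: { [E → . E E E], [E → . c c B], [E → . f x E], [E → f x . E] }  — shift
  I8: { [E → . E E E], [E → . c c B], [E → . f x E], [E → E . E E], [E → f x E .] }  — shift, reduce
  I9: { [E → . E E E], [E → . c c B], [E → . f x E], [E → E . E E], [E → E E . E] }  — shift
  I10: { [E → . E E E], [E → . c c B], [E → . f x E], [E → E . E E], [E → E E . E], [E → E E E .] }  — shift, reduce
  I11: { [B → . c f], [B → . x E E], [E → c c . B] }  — shift
  I12: { [E → c c B .] }  — reduce
  I13: { [B → x E E .], [E → . E E E], [E → . c c B], [E → . f x E], [E → E . E E], [E → E E . E] }  — shift, reduce
  I14: { [B → c f .] }  — reduce

Conflict in state I8:
  Shift-reduce conflict between [E → f x E .] and [E → . c c B]
So the grammar is NOT LR(0).

Answer: No. Shift-reduce conflict between [E → f x E .] and [E → . c c B]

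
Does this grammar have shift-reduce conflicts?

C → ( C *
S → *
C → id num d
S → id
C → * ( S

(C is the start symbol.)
No shift-reduce conflicts

A shift-reduce conflict occurs when an LR(0) state has both:
  - a complete (reduce) item [A → α .] (dot at the end), and
  - a shift item [B → β . c γ] (dot before a terminal).

Augment with C' → C and build the canonical LR(0) collection (I0 = CLOSURE({[C' → . C]}), then GOTO on every symbol after a dot until no new states appear). It has 13 states:
  I0: { [C → . ( C *], [C → . * ( S], [C → . id num d], [C' → . C] }  — shift
  I1: { [C → ( . C *], [C → . ( C *], [C → . * ( S], [C → . id num d] }  — shift
  I2: { [C → * . ( S] }  — shift
  I3: { [C' → C .] }  — accept
  I4: { [C → id . num d] }  — shift
  I5: { [C → id num . d] }  — shift
  I6: { [C → id num d .] }  — reduce
  I7: { [C → * ( . S], [S → . *], [S → . id] }  — shift
  I8: { [S → * .] }  — reduce
  I9: { [C → * ( S .] }  — reduce
  I10: { [S → id .] }  — reduce
  I11: { [C → ( C . *] }  — shift
  I12: { [C → ( C * .] }  — reduce

No state contains both a complete item and a shift item.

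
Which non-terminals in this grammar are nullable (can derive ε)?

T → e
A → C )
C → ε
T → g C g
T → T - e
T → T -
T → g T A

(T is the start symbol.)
A non-terminal is nullable if it can derive ε (the empty string): either it has an ε-production, or it has a production whose right-hand side consists entirely of nullable non-terminals.

ε-productions: C → ε
So C is immediately nullable.
No further non-terminal can be added: every production for the remaining non-terminals contains a terminal or a non-nullable non-terminal.
Nullable = { 'C' }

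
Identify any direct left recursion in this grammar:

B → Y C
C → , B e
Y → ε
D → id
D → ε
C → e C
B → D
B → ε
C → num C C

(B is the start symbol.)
No direct left recursion

Direct left recursion occurs when N → N α for some non-terminal N (the right-hand side begins with the left-hand side itself).

B → Y C: starts with Y
C → , B e: starts with ','
Y → ε: starts with ε
D → id: starts with id
D → ε: starts with ε
C → e C: starts with e
B → D: starts with D
B → ε: starts with ε
C → num C C: starts with num

No direct left recursion found.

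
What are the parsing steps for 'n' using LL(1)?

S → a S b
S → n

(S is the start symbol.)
Stack is shown with the top on the left.

Stack  Input  Action
--------------------
S $    n $    output S → n
n $    n $    match 'n'
$      $      accept

The string is accepted.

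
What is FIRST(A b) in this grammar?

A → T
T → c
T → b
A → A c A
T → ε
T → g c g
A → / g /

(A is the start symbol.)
{ '/', 'b', 'c', 'g' }

FIRST sets of the non-terminals involved (from the grammar, by fixed-point iteration):
  FIRST(A) = { '/', 'b', 'c', 'g', ε }

To compute FIRST(A b), process the symbols left to right:
Symbol A is a non-terminal. Add FIRST(A) \ {ε} = { '/', 'b', 'c', 'g' }
A is nullable (ε ∈ FIRST(A)), continue to the next symbol.
Symbol b is a terminal. Add 'b' and stop.
FIRST(A b) = { '/', 'b', 'c', 'g' }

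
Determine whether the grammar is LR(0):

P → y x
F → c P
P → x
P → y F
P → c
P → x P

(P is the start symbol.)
Augment with P' → P and build the canonical LR(0) collection (I0 = CLOSURE({[P' → . P]}), then GOTO on every symbol after a dot until no new states appear). It has 10 states:
  I0: { [P → . c], [P → . x P], [P → . x], [P → . y F], [P → . y x], [P' → . P] }  — shift
  I1: { [P' → P .] }  — accept
  I2: { [P → c .] }  — reduce
  I3: { [P → . c], [P → . x P], [P → . x], [P → . y F], [P → . y x], [P → x . P], [P → x .] }  — shift, reduce
  I4: { [F → . c P], [P → y . F], [P → y . x] }  — shift
  I5: { [P → y F .] }  — reduce
  I6: { [F → c . P], [P → . c], [P → . x P], [P → . x], [P → . y F], [P → . y x] }  — shift
  I7: { [P → y x .] }  — reduce
  I8: { [F → c P .] }  — reduce
  I9: { [P → x P .] }  — reduce

Conflict in state I3:
  Shift-reduce conflict between [P → x .] and [P → . c]
So the grammar is NOT LR(0).

Answer: No. Shift-reduce conflict between [P → x .] and [P → . c]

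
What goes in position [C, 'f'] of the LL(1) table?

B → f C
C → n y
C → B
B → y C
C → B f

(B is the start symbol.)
C → B, C → B f

To find M[C, 'f'], we find productions for C where 'f' is in the predict set (PREDICT(N → α) = (FIRST(α) \ {ε}) ∪ (FOLLOW(N) if α ⇒* ε)).

Relevant sets:
  FIRST(B) = { 'f', 'y' }

C → n y: PREDICT = { 'n' }
C → B: PREDICT = { 'f', 'y' }
  'f' is in predict set, so this production goes in M[C, 'f']
C → B f: PREDICT = { 'f', 'y' }
  'f' is in predict set, so this production goes in M[C, 'f']

M[C, 'f'] = C → B, C → B f  (a multiply-defined cell — the grammar is not LL(1))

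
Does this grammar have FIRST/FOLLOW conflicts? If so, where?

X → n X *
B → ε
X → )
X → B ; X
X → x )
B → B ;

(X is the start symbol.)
A FIRST/FOLLOW conflict occurs when a non-terminal N has a nullable alternative N → β (β ⇒* ε) and another alternative N → α with FIRST(α) ∩ FOLLOW(N) ≠ ∅: on such a lookahead the parser cannot decide between expanding α and letting N vanish via β.

Nullable non-terminals: B.
FIRST sets used below: FIRST(B) = { ';', ε }

B: nullable alternative(s) B → ε; FOLLOW(B) = { ';' }
  B → ε: FIRST \ {ε} = { } — this is the only nullable alternative, skip
  B → B ;: FIRST \ {ε} = { ';' } — overlaps FOLLOW(B) on { ';' }: CONFLICT

X has no nullable alternative, so no FIRST/FOLLOW check is needed there.

So the grammar has 1 FIRST/FOLLOW conflict (marked CONFLICT above).

Answer: Yes. B → B ';' with FOLLOW(B) on { ';' }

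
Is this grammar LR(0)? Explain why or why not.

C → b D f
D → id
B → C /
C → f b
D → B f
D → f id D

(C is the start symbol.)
Yes, the grammar is LR(0)

A grammar is LR(0) if no state in the canonical LR(0) collection has:
  - both a shift item (dot before a terminal) and a complete item (shift-reduce conflict), or
  - two or more complete items (reduce-reduce conflict; the accept item [C' → C .] counts as a complete item here).

Augment with C' → C and build the canonical LR(0) collection (I0 = CLOSURE({[C' → . C]}), then GOTO on every symbol after a dot until no new states appear). It has 15 states:
  I0: { [C → . b D f], [C → . f b], [C' → . C] }  — shift
  I1: { [C' → C .] }  — accept
  I2: { [B → . C /], [C → . b D f], [C → . f b], [C → b . D f], [D → . B f], [D → . f id D], [D → . id] }  — shift
  I3: { [C → f . b] }  — shift
  I4: { [C → f b .] }  — reduce
  I5: { [D → B . f] }  — shift
  I6: { [B → C . /] }  — shift
  I7: { [C → b D . f] }  — shift
  I8: { [C → f . b], [D → f . id D] }  — shift
  I9: { [D → id .] }  — reduce
  I10: { [B → . C /], [C → . b D f], [C → . f b], [D → . B f], [D → . f id D], [D → . id], [D → f id . D] }  — shift
  I11: { [D → f id D .] }  — reduce
  I12: { [C → b D f .] }  — reduce
  I13: { [B → C / .] }  — reduce
  I14: { [D → B f .] }  — reduce

Every state is either a pure shift/goto state or contains exactly one complete item and nothing to shift — no conflicts. The grammar is LR(0).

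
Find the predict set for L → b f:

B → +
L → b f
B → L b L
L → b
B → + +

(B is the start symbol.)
{ 'b' }

PREDICT(L → b f) = (FIRST(RHS) \ {ε}) ∪ (FOLLOW(L) if ε ∈ FIRST(RHS), i.e. RHS ⇒* ε)
FIRST(b f) = { 'b' }
ε ∉ FIRST(b f), so FOLLOW(L) is not added.
PREDICT(L → b f) = { 'b' }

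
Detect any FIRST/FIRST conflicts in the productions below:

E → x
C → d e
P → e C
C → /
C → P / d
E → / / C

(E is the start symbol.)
No FIRST/FIRST conflicts.

A FIRST/FIRST conflict occurs when two productions N → α and N → β for the same non-terminal have FIRST(α) ∩ FIRST(β) ≠ ∅ (with ε ∈ FIRST of a nullable right-hand side, so two nullable alternatives also conflict).

FIRST sets of the non-terminals at (or reachable through a nullable prefix from) the front of some alternative:
  FIRST(P) = { 'e' }

Productions for E:
  E → x: FIRST = { 'x' }
  E → / / C: FIRST = { '/' }
Productions for C:
  C → d e: FIRST = { 'd' }
  C → /: FIRST = { '/' }
  C → P / d: FIRST = { 'e' }
P has only one production, so no FIRST/FIRST conflict is possible there.

All alternatives of each non-terminal have pairwise disjoint FIRST sets.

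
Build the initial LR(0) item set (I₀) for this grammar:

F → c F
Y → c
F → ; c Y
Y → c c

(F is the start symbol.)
{ [F → . ; c Y], [F → . c F], [F' → . F] }

First, augment the grammar with F' → F
I₀ = CLOSURE({ [F' → . F] }):
  [F' → . F] has the dot before F: add [F → . c F], [F → . ; c Y]
No further items can be added.

I₀ = { [F → . ; c Y], [F → . c F], [F' → . F] }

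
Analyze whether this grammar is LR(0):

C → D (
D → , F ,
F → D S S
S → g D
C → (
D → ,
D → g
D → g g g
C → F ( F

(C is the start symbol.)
No. Shift-reduce conflict between [D → , .] and [D → . ,]

A grammar is LR(0) if no state in the canonical LR(0) collection has:
  - both a shift item (dot before a terminal) and a complete item (shift-reduce conflict), or
  - two or more complete items (reduce-reduce conflict; the accept item [C' → C .] counts as a complete item here).

Augment with C' → C and build the canonical LR(0) collection (I0 = CLOSURE({[C' → . C]}), then GOTO on every symbol after a dot until no new states appear). It has 19 states:
  I0: { [C → . (], [C → . D (], [C → . F ( F], [C' → . C], [D → . , F ,], [D → . ,], [D → . g g g], [D → . g], [F → . D S S] }  — shift
  I1: { [C → ( .] }  — reduce
  I2: { [D → , . F ,], [D → , .], [D → . , F ,], [D → . ,], [D → . g g g], [D → . g], [F → . D S S] }  — shift, reduce
  I3: { [C' → C .] }  — accept
  I4: { [C → D . (], [F → D . S S], [S → . g D] }  — shift
  I5: { [C → F . ( F] }  — shift
  I6: { [D → g . g g], [D → g .] }  — shift, reduce
  I7: { [D → g g . g] }  — shift
  I8: { [D → g g g .] }  — reduce
  I9: { [C → F ( . F], [D → . , F ,], [D → . ,], [D → . g g g], [D → . g], [F → . D S S] }  — shift
  I10: { [F → D . S S], [S → . g D] }  — shift
  I11: { [C → F ( F .] }  — reduce
  I12: { [F → D S . S], [S → . g D] }  — shift
  I13: { [D → . , F ,], [D → . ,], [D → . g g g], [D → . g], [S → g . D] }  — shift
  I14: { [S → g D .] }  — reduce
  I15: { [F → D S S .] }  — reduce
  I16: { [C → D ( .] }  — reduce
  I17: { [D → , F . ,] }  — shift
  I18: { [D → , F , .] }  — reduce

Conflict in state I2:
  Shift-reduce conflict between [D → , .] and [D → . ,]
So the grammar is NOT LR(0).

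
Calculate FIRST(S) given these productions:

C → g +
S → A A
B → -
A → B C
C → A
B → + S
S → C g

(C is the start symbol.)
To compute FIRST(S), examine every production with S on the left-hand side, reading each right-hand side left to right until a non-nullable symbol is reached.

FIRST sets of the other non-terminals involved (by the same procedure, iterated to a fixed point):
  FIRST(A) = { '+', '-' }
  FIRST(C) = { '+', '-', 'g' }

From S → A A:
  - A is a non-terminal: add FIRST(A) \ {ε} = { '+', '-' }
    A is not nullable, so stop
From S → C g:
  - C is a non-terminal: add FIRST(C) \ {ε} = { '+', '-', 'g' }
    C is not nullable, so stop

Collecting: FIRST(S) = { '+', '-', 'g' }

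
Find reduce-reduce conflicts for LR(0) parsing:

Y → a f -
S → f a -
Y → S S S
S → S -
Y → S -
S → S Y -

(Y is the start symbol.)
A reduce-reduce conflict occurs when an LR(0) state has two complete items [A → α .] and [B → β .] — both call for a reduction, and with no lookahead the parser cannot choose between them.

Augment with Y' → Y and build the canonical LR(0) collection (I0 = CLOSURE({[Y' → . Y]}), then GOTO on every symbol after a dot until no new states appear). It has 14 states:
  I0: { [S → . S -], [S → . S Y -], [S → . f a -], [Y → . S -], [Y → . S S S], [Y → . a f -], [Y' → . Y] }  — shift
  I1: { [S → . S -], [S → . S Y -], [S → . f a -], [S → S . -], [S → S . Y -], [Y → . S -], [Y → . S S S], [Y → . a f -], [Y → S . -], [Y → S . S S] }  — shift
  I2: { [Y' → Y .] }  — accept
  I3: { [Y → a . f -] }  — shift
  I4: { [S → f . a -] }  — shift
  I5: { [S → f a . -] }  — shift
  I6: { [S → f a - .] }  — reduce
  I7: { [Y → a f . -] }  — shift
  I8: { [Y → a f - .] }  — reduce
  I9: { [S → S - .], [Y → S - .] }  — 2 reduces
  I10: { [S → . S -], [S → . S Y -], [S → . f a -], [S → S . -], [S → S . Y -], [Y → . S -], [Y → . S S S], [Y → . a f -], [Y → S . -], [Y → S . S S], [Y → S S . S] }  — shift
  I11: { [S → S Y . -] }  — shift
  I12: { [S → S Y - .] }  — reduce
  I13: { [S → . S -], [S → . S Y -], [S → . f a -], [S → S . -], [S → S . Y -], [Y → . S -], [Y → . S S S], [Y → . a f -], [Y → S . -], [Y → S . S S], [Y → S S . S], [Y → S S S .] }  — shift, reduce

I9 contains complete items [S → S - .], [Y → S - .] — reduce-reduce conflict.

Answer: Yes — I9: [S → S - .] vs [Y → S - .]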